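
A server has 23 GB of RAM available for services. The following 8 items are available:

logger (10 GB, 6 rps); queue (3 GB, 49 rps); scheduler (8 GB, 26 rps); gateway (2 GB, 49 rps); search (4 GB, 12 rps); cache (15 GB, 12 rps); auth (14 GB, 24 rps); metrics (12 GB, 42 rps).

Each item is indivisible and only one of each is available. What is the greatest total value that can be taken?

152 rps

Check high-value combinations within 23 GB:
- queue+gateway+search+metrics: memory 3+2+4+12=21, value 49+49+12+42=152
- queue+gateway+metrics: memory 3+2+12=17, value 49+49+42=140
- queue+scheduler+gateway+search: memory 3+8+2+4=17, value 49+26+49+12=136
- queue+gateway+search+auth: memory 3+2+4+14=23, value 49+49+12+24=134
- logger+queue+scheduler+gateway: memory 10+3+8+2=23, value 6+49+26+49=130
Best: 152 rps.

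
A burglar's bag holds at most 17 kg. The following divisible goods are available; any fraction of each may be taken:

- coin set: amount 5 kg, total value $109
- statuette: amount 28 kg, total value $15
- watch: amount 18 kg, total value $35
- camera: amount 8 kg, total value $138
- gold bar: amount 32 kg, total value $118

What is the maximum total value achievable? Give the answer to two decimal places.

Take in order of value per unit:
- coin set (109/5 per unit): all 5 → value 109, running total 109.00
- camera (138/8 per unit): all 8 → value 138, running total 247.00
- gold bar (118/32 per unit): 4 of 32 → value 4×118/32 = 14.7500, running total 261.75
Total 261.75.

261.75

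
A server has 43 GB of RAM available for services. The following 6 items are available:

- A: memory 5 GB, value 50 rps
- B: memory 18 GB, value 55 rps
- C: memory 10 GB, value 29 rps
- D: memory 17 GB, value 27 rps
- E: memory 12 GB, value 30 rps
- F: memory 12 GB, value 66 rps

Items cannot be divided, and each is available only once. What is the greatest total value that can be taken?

Check high-value combinations within 43 GB:
- A+C+E+F: memory 5+10+12+12=39, value 50+29+30+66=175
- A+B+F: memory 5+18+12=35, value 50+55+66=171
- B+E+F: memory 18+12+12=42, value 55+30+66=151
- B+C+F: memory 18+10+12=40, value 55+29+66=150
- A+E+F: memory 5+12+12=29, value 50+30+66=146
Best: 175 rps.

175 rps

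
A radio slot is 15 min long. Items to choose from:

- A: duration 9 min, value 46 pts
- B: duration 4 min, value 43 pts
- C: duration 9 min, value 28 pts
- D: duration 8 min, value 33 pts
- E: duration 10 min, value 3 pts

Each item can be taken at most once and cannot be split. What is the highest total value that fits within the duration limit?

Check high-value combinations within 15 min:
- A+B: duration 9+4=13, value 46+43=89
- B+D: duration 4+8=12, value 43+33=76
- B+C: duration 4+9=13, value 43+28=71
- A: duration 9, value 46
- B+E: duration 4+10=14, value 43+3=46
Best: 89 pts.

89 pts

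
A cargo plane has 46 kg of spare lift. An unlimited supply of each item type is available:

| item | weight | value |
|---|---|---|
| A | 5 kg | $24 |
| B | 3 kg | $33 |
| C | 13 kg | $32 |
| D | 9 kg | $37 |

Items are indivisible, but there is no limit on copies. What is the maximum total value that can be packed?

Best value-per-unit is B at 33/3, and filling with it alone uses weight 15×3=45. No mix of the others beats 15×33 = 495.

$495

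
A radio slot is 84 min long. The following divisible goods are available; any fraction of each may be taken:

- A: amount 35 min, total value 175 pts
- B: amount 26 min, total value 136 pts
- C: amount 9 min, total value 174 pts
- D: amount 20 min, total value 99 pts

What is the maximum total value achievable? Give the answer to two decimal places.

Take in order of value per unit:
- C (174/9 per unit): all 9 → value 174, running total 174.00
- B (136/26 per unit): all 26 → value 136, running total 310.00
- A (175/35 per unit): all 35 → value 175, running total 485.00
- D (99/20 per unit): 14 of 20 → value 14×99/20 = 69.3000, running total 554.30
Total 554.30.

554.30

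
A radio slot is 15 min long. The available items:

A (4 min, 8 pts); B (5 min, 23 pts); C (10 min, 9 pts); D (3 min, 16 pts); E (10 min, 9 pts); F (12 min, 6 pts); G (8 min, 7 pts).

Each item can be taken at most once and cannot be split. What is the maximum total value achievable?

47 pts

Check high-value combinations within 15 min:
- A+B+D: duration 4+5+3=12, value 8+23+16=47
- B+D: duration 5+3=8, value 23+16=39
- B+C: duration 5+10=15, value 23+9=32
- B+E: duration 5+10=15, value 23+9=32
Best: 47 pts.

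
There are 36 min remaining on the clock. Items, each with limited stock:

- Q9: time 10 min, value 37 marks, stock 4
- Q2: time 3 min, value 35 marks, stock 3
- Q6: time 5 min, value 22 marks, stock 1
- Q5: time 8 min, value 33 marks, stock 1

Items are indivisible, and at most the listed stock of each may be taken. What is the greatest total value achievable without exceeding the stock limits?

201 marks

Best selections within time 36 and stock limits:
- 2×Q9 + 3×Q2 + 1×Q6: time 34, value 201
- 1×Q9 + 3×Q2 + 1×Q6 + 1×Q5: time 32, value 197
Best: 201 marks.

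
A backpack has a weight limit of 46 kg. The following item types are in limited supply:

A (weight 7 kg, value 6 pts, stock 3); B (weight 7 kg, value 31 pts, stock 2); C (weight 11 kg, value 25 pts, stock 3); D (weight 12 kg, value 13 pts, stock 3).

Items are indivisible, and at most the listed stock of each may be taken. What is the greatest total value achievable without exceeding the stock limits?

118 pts

Best selections within weight 46 and stock limits:
- 1×A + 2×B + 2×C: weight 43, value 118
- 2×B + 2×C: weight 36, value 112
Best: 118 pts.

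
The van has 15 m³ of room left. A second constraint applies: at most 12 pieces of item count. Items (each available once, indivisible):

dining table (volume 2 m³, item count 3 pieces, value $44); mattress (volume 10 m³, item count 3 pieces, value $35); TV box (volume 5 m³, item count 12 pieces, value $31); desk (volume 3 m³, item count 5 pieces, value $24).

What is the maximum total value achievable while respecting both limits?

$103

Feasible sets respecting both limits:
- dining table+mattress+desk: volume 15, item count 11, value 103
- dining table+mattress: volume 12, item count 6, value 79
- dining table+desk: volume 5, item count 8, value 68
- mattress+desk: volume 13, item count 8, value 59
Best: $103.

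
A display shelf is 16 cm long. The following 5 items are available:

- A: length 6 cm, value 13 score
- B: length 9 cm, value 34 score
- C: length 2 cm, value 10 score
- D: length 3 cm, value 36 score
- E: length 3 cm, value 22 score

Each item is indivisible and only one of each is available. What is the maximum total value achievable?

Check high-value combinations within 16 cm:
- B+D+E: length 9+3+3=15, value 34+36+22=92
- A+C+D+E: length 6+2+3+3=14, value 13+10+36+22=81
- B+C+D: length 9+2+3=14, value 34+10+36=80
Best: 92 score.

92 score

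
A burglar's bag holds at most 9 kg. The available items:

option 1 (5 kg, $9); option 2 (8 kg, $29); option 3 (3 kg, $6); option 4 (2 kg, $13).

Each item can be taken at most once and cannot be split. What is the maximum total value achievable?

$29

Check high-value combinations within 9 kg:
- option 2: weight 8, value 29
- option 1+option 4: weight 5+2=7, value 9+13=22
- option 3+option 4: weight 3+2=5, value 6+13=19
- option 1+option 3: weight 5+3=8, value 9+6=15
- option 4: weight 2, value 13
Best: $29.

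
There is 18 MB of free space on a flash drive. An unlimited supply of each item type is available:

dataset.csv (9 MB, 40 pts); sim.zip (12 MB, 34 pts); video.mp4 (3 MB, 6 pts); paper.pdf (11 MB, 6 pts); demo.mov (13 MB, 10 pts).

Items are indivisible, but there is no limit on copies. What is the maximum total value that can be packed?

80 pts

Best value-per-unit is dataset.csv at 40/9, and filling with it alone uses size 2×9=18. No mix of the others beats 2×40 = 80.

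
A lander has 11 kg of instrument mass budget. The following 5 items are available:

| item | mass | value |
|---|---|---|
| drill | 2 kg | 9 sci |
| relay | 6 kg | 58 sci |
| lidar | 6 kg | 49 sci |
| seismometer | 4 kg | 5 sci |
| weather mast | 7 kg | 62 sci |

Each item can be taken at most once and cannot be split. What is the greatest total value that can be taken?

Check high-value combinations within 11 kg:
- drill+weather mast: mass 2+7=9, value 9+62=71
- drill+relay: mass 2+6=8, value 9+58=67
- seismometer+weather mast: mass 4+7=11, value 5+62=67
- relay+seismometer: mass 6+4=10, value 58+5=63
- weather mast: mass 7, value 62
Best: 71 sci.

71 sci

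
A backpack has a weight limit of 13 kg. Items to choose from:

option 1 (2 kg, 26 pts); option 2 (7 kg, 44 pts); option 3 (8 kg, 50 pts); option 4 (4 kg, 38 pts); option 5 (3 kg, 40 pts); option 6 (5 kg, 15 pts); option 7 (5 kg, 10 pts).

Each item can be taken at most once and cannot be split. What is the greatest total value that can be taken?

Check high-value combinations within 13 kg:
- option 1+option 3+option 5: weight 2+8+3=13, value 26+50+40=116
- option 1+option 2+option 5: weight 2+7+3=12, value 26+44+40=110
- option 1+option 2+option 4: weight 2+7+4=13, value 26+44+38=108
- option 1+option 4+option 5: weight 2+4+3=9, value 26+38+40=104
- option 4+option 5+option 6: weight 4+3+5=12, value 38+40+15=93
Best: 116 pts.

116 pts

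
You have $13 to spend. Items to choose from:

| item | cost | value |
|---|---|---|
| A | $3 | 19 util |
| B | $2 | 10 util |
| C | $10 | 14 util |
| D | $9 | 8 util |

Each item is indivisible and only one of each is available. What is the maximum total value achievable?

Check high-value combinations within $13:
- A+C: cost 3+10=13, value 19+14=33
- A+B: cost 3+2=5, value 19+10=29
- A+D: cost 3+9=12, value 19+8=27
Best: 33 util.

33 util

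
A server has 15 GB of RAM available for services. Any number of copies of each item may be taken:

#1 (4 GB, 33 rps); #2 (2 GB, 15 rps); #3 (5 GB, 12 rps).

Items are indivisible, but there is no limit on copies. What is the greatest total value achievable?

114 rps

Best value-per-unit is #1 at 33/4; filling with it alone gives 3×33 = 99.
Optimal mix: 3×#1 + 1×#2 → memory 14, value 114.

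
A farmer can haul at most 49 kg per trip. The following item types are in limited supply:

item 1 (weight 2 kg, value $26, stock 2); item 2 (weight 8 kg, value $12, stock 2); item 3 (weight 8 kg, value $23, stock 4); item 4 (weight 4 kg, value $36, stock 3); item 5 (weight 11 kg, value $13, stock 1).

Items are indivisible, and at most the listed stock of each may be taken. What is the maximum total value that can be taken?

$252

Best selections within weight 49 and stock limits:
- 2×item 1 + 4×item 3 + 3×item 4: weight 48, value 252
- 2×item 1 + 1×item 2 + 3×item 3 + 3×item 4: weight 48, value 241
Best: $252.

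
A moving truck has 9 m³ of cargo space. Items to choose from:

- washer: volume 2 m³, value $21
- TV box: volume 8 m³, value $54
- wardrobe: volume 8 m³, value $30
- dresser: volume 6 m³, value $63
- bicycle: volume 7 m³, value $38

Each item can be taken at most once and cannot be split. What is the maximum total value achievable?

$84

Check high-value combinations within 9 m³:
- washer+dresser: volume 2+6=8, value 21+63=84
- dresser: volume 6, value 63
- washer+bicycle: volume 2+7=9, value 21+38=59
- TV box: volume 8, value 54
- bicycle: volume 7, value 38
Best: $84.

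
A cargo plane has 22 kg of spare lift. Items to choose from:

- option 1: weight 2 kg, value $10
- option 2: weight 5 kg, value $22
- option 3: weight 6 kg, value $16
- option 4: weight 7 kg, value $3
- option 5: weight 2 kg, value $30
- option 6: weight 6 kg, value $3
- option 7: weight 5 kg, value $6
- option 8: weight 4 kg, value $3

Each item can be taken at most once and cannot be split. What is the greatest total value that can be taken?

This is a 0/1 knapsack; check combinations near the capacity.
- option 1+option 2+option 3+option 5+option 7: weight 2+5+6+2+5=20, value 10+22+16+30+6=84
- option 1+option 2+option 3+option 5+option 8: weight 2+5+6+2+4=19, value 10+22+16+30+3=81
- option 1+option 2+option 3+option 5+option 6: weight 2+5+6+2+6=21, value 10+22+16+30+3=81
- option 1+option 2+option 3+option 4+option 5: weight 2+5+6+7+2=22, value 10+22+16+3+30=81
Best: $84.

$84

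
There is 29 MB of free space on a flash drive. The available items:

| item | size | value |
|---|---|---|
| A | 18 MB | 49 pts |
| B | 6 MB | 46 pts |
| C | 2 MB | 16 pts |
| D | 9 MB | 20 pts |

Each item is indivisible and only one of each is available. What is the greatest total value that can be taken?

111 pts

This is a 0/1 knapsack; check combinations near the capacity.
- A+B+C: size 18+6+2=26, value 49+46+16=111
- A+B: size 18+6=24, value 49+46=95
- A+C+D: size 18+2+9=29, value 49+16+20=85
Best: 111 pts.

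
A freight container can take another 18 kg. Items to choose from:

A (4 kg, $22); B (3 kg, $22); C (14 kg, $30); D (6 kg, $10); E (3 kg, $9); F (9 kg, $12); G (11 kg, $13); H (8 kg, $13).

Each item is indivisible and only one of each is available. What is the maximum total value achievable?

$66

Check high-value combinations within 18 kg:
- A+B+E+H: weight 4+3+3+8=18, value 22+22+9+13=66
- A+B+D+E: weight 4+3+6+3=16, value 22+22+10+9=63
- A+B+H: weight 4+3+8=15, value 22+22+13=57
Best: $66.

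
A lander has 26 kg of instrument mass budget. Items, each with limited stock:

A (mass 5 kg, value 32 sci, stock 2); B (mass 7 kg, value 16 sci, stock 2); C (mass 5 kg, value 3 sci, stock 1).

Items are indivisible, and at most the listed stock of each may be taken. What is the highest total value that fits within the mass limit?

Best selections within mass 26 and stock limits:
- 2×A + 2×B: mass 24, value 96
- 2×A + 1×B + 1×C: mass 22, value 83
- 2×A + 1×B: mass 17, value 80
- 2×A + 1×C: mass 15, value 67
Best: 96 sci.

96 sci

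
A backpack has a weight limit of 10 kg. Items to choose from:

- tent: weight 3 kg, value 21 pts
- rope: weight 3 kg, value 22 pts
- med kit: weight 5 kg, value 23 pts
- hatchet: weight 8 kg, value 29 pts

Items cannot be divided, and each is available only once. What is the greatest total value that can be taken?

45 pts

Check high-value combinations within 10 kg:
- rope+med kit: weight 3+5=8, value 22+23=45
- tent+med kit: weight 3+5=8, value 21+23=44
- tent+rope: weight 3+3=6, value 21+22=43
- hatchet: weight 8, value 29
Best: 45 pts.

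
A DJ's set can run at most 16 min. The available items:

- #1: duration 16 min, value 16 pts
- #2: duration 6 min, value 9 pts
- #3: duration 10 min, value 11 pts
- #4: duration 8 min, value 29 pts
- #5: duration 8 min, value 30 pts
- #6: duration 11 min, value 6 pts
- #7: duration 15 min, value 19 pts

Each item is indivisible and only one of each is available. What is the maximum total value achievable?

59 pts

This is a 0/1 knapsack; check combinations near the capacity.
- #4+#5: duration 8+8=16, value 29+30=59
- #2+#5: duration 6+8=14, value 9+30=39
- #2+#4: duration 6+8=14, value 9+29=38
- #5: duration 8, value 30
Best: 59 pts.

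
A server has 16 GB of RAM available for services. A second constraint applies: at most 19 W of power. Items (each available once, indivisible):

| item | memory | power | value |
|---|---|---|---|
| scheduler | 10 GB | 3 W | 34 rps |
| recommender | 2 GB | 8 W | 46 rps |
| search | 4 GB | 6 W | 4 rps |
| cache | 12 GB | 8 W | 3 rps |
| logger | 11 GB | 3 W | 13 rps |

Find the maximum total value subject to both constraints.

Feasible sets respecting both limits:
- scheduler+recommender+search: memory 16, power 17, value 84
- scheduler+recommender: memory 12, power 11, value 80
- recommender+logger: memory 13, power 11, value 59
Best: 84 rps.

84 rps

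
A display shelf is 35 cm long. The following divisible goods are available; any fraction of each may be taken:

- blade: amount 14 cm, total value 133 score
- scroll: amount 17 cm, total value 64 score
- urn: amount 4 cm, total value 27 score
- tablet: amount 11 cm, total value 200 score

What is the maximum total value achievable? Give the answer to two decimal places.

382.59

Take in order of value per unit:
- tablet (200/11 per unit): all 11 → value 200, running total 200.00
- blade (133/14 per unit): all 14 → value 133, running total 333.00
- urn (27/4 per unit): all 4 → value 27, running total 360.00
- scroll (64/17 per unit): 6 of 17 → value 6×64/17 = 22.5882, running total 382.59
Total 382.59.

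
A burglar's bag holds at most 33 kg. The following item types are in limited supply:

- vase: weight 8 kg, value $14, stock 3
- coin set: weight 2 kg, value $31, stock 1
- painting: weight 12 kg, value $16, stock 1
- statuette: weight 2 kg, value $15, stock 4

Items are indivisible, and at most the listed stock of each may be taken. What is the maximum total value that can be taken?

$121

Top feasible selections:
- 1×vase + 1×coin set + 1×painting + 4×statuette: weight 30, value 121
- 2×vase + 1×coin set + 4×statuette: weight 26, value 119
Best: $121.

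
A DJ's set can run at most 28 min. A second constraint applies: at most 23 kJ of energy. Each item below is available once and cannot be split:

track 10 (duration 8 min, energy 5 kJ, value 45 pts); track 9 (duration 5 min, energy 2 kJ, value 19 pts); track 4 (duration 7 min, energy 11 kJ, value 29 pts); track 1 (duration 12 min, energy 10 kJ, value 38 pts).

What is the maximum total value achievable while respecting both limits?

Feasible sets respecting both limits:
- track 10+track 9+track 1: duration 25, energy 17, value 102
- track 10+track 9+track 4: duration 20, energy 18, value 93
- track 9+track 4+track 1: duration 24, energy 23, value 86
Best: 102 pts.

102 pts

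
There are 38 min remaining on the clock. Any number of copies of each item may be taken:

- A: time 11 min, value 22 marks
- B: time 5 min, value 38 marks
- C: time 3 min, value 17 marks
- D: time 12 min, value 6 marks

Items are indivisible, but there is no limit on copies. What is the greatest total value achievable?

283 marks

Best value-per-unit is B at 38/5; filling with it alone gives 7×38 = 266.
Optimal mix: 7×B + 1×C → time 38, value 283.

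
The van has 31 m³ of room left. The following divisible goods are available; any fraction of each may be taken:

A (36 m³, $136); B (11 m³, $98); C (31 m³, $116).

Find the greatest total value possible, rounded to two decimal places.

173.56

Take in order of value per unit:
- B (98/11 per unit): all 11 → value 98, running total 98.00
- A (136/36 per unit): 20 of 36 → value 20×136/36 = 75.5556, running total 173.56
Total 173.56.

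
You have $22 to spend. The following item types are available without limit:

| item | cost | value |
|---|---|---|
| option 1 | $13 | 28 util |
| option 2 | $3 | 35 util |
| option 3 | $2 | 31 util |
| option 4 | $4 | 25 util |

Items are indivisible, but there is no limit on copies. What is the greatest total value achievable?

Best value-per-unit is option 3 at 31/2, and filling with it alone uses cost 11×2=22. No mix of the others beats 11×31 = 341.

341 util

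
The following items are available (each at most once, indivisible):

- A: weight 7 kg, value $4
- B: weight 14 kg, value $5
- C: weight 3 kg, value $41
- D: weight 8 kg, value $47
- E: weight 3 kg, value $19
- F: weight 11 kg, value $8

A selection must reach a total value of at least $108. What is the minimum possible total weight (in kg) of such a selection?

21

Subsets with value ≥ 108, sorted by total weight:
- A+C+D+E: weight 21, value 111
- C+D+E+F: weight 25, value 115
- B+C+D+E: weight 28, value 112
- A+C+D+E+F: weight 32, value 119
Minimum weight: 21 kg.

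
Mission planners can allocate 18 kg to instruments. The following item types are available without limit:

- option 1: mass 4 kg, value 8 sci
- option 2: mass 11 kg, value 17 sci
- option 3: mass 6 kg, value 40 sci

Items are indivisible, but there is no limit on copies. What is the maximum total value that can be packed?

120 sci

Best value-per-unit is option 3 at 40/6, and filling with it alone uses mass 3×6=18. No mix of the others beats 3×40 = 120.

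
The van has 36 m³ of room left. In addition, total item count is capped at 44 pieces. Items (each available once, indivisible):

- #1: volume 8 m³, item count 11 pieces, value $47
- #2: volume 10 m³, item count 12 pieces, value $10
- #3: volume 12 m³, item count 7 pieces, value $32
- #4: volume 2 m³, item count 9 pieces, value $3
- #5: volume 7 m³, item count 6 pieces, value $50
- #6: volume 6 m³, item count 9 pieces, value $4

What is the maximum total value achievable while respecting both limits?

$136

Feasible sets respecting both limits:
- #1+#3+#4+#5+#6: volume 35, item count 42, value 136
- #1+#3+#5+#6: volume 33, item count 33, value 133
- #1+#3+#4+#5: volume 29, item count 33, value 132
- #1+#3+#5: volume 27, item count 24, value 129
Best: $136.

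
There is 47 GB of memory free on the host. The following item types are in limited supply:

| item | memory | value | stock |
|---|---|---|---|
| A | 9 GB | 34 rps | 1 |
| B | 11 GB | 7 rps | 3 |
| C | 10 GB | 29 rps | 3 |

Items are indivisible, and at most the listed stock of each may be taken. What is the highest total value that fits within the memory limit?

Top feasible selections:
- 1×A + 3×C: memory 39, value 121
- 1×A + 1×B + 2×C: memory 40, value 99
- 1×B + 3×C: memory 41, value 94
Best: 121 rps.

121 rps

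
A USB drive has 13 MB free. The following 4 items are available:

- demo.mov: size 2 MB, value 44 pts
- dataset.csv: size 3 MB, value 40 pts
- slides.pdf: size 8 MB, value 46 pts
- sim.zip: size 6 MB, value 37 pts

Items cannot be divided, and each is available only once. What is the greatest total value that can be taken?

Check high-value combinations within 13 MB:
- demo.mov+dataset.csv+slides.pdf: size 2+3+8=13, value 44+40+46=130
- demo.mov+dataset.csv+sim.zip: size 2+3+6=11, value 44+40+37=121
- demo.mov+slides.pdf: size 2+8=10, value 44+46=90
Best: 130 pts.

130 pts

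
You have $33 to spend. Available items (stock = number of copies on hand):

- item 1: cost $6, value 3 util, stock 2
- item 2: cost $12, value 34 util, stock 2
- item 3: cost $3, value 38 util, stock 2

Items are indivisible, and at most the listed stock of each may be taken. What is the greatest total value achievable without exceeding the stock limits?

Top feasible selections:
- 2×item 2 + 2×item 3: cost 30, value 144
- 2×item 1 + 1×item 2 + 2×item 3: cost 30, value 116
- 1×item 1 + 1×item 2 + 2×item 3: cost 24, value 113
Best: 144 util.

144 util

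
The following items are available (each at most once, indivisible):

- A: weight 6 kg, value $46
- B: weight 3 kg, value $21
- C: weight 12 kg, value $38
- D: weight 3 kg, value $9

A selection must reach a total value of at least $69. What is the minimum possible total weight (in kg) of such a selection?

Subsets with value ≥ 69, sorted by total weight:
- A+B+D: weight 12, value 76
- A+C: weight 18, value 84
- A+B+C: weight 21, value 105
Minimum weight: 12 kg.

12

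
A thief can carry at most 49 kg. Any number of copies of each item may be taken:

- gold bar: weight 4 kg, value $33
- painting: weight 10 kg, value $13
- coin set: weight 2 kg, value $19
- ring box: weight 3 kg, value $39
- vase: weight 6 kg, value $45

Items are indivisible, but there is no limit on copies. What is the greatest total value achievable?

$624

Best value-per-unit is ring box at 39/3, and filling with it alone uses weight 16×3=48. No mix of the others beats 16×39 = 624.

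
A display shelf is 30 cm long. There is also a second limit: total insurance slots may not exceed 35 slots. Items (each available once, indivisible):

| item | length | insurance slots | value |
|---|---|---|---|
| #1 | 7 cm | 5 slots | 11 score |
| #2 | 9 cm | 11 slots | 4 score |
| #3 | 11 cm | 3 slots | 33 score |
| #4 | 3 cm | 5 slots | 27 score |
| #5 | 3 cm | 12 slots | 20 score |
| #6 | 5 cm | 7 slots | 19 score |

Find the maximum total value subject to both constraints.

Feasible sets respecting both limits:
- #1+#3+#4+#5+#6: length 29, insurance slots 32, value 110
- #3+#4+#5+#6: length 22, insurance slots 27, value 99
- #1+#3+#4+#5: length 24, insurance slots 25, value 91
- #1+#3+#4+#6: length 26, insurance slots 20, value 90
Best: 110 score.

110 score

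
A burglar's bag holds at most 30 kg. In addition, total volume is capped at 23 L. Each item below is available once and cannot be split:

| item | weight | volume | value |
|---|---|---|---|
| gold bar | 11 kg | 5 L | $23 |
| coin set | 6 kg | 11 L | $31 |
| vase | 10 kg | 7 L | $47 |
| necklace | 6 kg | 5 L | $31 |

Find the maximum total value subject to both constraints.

Feasible sets respecting both limits:
- coin set+vase+necklace: weight 22, volume 23, value 109
- gold bar+coin set+vase: weight 27, volume 23, value 101
- gold bar+vase+necklace: weight 27, volume 17, value 101
Best: $109.

$109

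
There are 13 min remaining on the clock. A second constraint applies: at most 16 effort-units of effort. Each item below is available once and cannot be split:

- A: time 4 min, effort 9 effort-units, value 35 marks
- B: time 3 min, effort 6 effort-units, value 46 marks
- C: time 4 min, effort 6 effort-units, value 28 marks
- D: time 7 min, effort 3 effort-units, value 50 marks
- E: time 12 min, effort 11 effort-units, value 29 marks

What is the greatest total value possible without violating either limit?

96 marks

Feasible sets respecting both limits:
- B+D: time 10, effort 9, value 96
- A+D: time 11, effort 12, value 85
- A+B: time 7, effort 15, value 81
- C+D: time 11, effort 9, value 78
Best: 96 marks.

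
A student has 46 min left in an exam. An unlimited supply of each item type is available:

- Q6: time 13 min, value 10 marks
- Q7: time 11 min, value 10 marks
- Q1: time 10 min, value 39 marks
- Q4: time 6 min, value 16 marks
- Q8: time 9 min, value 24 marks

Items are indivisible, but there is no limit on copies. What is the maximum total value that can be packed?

Best value-per-unit is Q1 at 39/10; filling with it alone gives 4×39 = 156.
Optimal mix: 4×Q1 + 1×Q4 → time 46, value 172.

172 marks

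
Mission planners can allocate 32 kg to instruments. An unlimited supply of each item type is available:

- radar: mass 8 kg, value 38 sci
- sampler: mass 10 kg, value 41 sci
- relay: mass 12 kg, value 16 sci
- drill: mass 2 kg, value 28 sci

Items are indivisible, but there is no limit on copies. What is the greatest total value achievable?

Best value-per-unit is drill at 28/2, and filling with it alone uses mass 16×2=32. No mix of the others beats 16×28 = 448.

448 sci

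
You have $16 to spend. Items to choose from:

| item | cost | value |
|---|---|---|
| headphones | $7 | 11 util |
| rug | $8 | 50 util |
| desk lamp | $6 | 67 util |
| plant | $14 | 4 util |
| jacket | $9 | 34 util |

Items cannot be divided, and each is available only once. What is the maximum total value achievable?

Check high-value combinations within $16:
- rug+desk lamp: cost 8+6=14, value 50+67=117
- desk lamp+jacket: cost 6+9=15, value 67+34=101
- headphones+desk lamp: cost 7+6=13, value 11+67=78
- desk lamp: cost 6, value 67
Best: 117 util.

117 util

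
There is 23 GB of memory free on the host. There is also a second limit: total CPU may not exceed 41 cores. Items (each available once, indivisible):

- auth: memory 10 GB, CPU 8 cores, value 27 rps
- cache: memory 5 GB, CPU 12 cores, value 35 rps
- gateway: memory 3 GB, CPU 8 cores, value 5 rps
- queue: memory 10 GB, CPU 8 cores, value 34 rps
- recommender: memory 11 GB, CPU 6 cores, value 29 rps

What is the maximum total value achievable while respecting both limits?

Feasible sets respecting both limits:
- cache+gateway+queue: memory 18, CPU 28, value 74
- cache+queue: memory 15, CPU 20, value 69
- cache+gateway+recommender: memory 19, CPU 26, value 69
- auth+cache+gateway: memory 18, CPU 28, value 67
Best: 74 rps.

74 rps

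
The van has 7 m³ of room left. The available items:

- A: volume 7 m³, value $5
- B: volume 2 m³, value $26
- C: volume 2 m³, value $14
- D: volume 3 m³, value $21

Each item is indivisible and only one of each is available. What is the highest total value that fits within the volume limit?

Check high-value combinations within 7 m³:
- B+C+D: volume 2+2+3=7, value 26+14+21=61
- B+D: volume 2+3=5, value 26+21=47
- B+C: volume 2+2=4, value 26+14=40
- C+D: volume 2+3=5, value 14+21=35
Best: $61.

$61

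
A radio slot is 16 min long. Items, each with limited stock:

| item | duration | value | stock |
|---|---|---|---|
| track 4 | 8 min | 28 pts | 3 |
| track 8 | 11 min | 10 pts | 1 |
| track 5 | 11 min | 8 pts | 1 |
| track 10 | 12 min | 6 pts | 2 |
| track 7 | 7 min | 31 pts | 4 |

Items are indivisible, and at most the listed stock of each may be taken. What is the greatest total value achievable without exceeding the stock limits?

Top feasible selections:
- 2×track 7: duration 14, value 62
- 1×track 4 + 1×track 7: duration 15, value 59
Best: 62 pts.

62 pts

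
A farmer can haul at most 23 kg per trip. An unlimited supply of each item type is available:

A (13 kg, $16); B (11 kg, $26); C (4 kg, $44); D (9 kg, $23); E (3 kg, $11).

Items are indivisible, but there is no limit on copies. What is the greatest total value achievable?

Best value-per-unit is C at 44/4; filling with it alone gives 5×44 = 220.
Optimal mix: 5×C + 1×E → weight 23, value 231.

$231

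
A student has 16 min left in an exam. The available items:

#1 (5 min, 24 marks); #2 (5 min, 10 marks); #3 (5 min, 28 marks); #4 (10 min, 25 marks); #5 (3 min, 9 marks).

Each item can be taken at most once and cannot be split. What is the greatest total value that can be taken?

This is a 0/1 knapsack; check combinations near the capacity.
- #1+#2+#3: time 5+5+5=15, value 24+10+28=62
- #1+#3+#5: time 5+5+3=13, value 24+28+9=61
- #3+#4: time 5+10=15, value 28+25=53
- #1+#3: time 5+5=10, value 24+28=52
Best: 62 marks.

62 marks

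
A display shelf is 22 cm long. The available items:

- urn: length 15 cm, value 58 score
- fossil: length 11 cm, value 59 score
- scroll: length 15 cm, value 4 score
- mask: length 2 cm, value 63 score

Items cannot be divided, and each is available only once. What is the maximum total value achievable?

Check high-value combinations within 22 cm:
- fossil+mask: length 11+2=13, value 59+63=122
- urn+mask: length 15+2=17, value 58+63=121
- scroll+mask: length 15+2=17, value 4+63=67
Best: 122 score.

122 score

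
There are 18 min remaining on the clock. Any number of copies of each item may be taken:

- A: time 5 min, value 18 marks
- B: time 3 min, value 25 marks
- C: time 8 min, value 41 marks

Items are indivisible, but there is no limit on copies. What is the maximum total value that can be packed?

150 marks

Best value-per-unit is B at 25/3, and filling with it alone uses time 6×3=18. No mix of the others beats 6×25 = 150.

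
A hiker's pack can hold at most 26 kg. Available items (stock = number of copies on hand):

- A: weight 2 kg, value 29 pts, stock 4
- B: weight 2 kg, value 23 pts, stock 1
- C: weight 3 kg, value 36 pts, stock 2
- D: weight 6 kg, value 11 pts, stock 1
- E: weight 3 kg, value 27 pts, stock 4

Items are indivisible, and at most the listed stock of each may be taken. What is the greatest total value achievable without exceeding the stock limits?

Top feasible selections:
- 4×A + 2×C + 4×E: weight 26, value 296
- 4×A + 1×B + 2×C + 3×E: weight 25, value 292
- 3×A + 1×B + 2×C + 4×E: weight 26, value 290
Best: 296 pts.

296 pts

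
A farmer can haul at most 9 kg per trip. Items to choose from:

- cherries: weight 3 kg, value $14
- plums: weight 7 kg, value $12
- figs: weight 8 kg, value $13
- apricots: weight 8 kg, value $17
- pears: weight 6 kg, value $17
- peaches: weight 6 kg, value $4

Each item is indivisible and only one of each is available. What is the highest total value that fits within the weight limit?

Check high-value combinations within 9 kg:
- cherries+pears: weight 3+6=9, value 14+17=31
- cherries+peaches: weight 3+6=9, value 14+4=18
- pears: weight 6, value 17
- apricots: weight 8, value 17
- cherries: weight 3, value 14
Best: $31.

$31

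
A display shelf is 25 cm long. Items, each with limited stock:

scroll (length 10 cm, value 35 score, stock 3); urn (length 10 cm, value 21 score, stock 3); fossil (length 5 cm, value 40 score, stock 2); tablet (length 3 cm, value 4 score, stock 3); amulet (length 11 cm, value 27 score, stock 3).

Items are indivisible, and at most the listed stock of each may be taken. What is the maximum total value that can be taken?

119 score

Top feasible selections:
- 1×scroll + 2×fossil + 1×tablet: length 23, value 119
- 1×scroll + 2×fossil: length 20, value 115
Best: 119 score.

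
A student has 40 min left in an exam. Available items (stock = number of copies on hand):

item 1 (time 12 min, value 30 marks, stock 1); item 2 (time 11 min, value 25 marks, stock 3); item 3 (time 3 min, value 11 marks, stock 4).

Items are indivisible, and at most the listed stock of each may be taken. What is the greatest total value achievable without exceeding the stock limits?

102 marks

Best selections within time 40 and stock limits:
- 1×item 1 + 2×item 2 + 2×item 3: time 40, value 102
- 1×item 1 + 1×item 2 + 4×item 3: time 35, value 99
Best: 102 marks.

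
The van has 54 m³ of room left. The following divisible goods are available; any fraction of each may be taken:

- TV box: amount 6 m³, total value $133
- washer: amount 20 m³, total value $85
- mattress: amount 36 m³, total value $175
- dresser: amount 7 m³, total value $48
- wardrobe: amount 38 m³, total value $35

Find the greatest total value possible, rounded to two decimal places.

Take in order of value per unit:
- TV box (133/6 per unit): all 6 → value 133, running total 133.00
- dresser (48/7 per unit): all 7 → value 48, running total 181.00
- mattress (175/36 per unit): all 36 → value 175, running total 356.00
- washer (85/20 per unit): 5 of 20 → value 5×85/20 = 21.2500, running total 377.25
Total 377.25.

377.25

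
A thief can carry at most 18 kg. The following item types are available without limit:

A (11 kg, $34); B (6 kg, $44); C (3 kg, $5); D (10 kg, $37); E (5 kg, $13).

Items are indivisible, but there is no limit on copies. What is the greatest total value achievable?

Best value-per-unit is B at 44/6, and filling with it alone uses weight 3×6=18. No mix of the others beats 3×44 = 132.

$132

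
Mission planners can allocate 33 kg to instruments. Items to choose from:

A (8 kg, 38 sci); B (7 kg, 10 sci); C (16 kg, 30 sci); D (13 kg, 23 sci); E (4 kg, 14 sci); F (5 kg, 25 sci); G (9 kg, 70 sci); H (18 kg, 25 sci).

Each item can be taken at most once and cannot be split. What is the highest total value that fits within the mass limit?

157 sci

This is a 0/1 knapsack; check combinations near the capacity.
- A+B+E+F+G: mass 8+7+4+5+9=33, value 38+10+14+25+70=157
- A+E+F+G: mass 8+4+5+9=26, value 38+14+25+70=147
- A+B+F+G: mass 8+7+5+9=29, value 38+10+25+70=143
Best: 157 sci.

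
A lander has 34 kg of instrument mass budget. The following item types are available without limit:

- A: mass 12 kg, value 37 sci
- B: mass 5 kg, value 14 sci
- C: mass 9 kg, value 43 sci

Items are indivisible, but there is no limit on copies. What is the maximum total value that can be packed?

143 sci

Best value-per-unit is C at 43/9; filling with it alone gives 3×43 = 129.
Optimal mix: 1×B + 3×C → mass 32, value 143.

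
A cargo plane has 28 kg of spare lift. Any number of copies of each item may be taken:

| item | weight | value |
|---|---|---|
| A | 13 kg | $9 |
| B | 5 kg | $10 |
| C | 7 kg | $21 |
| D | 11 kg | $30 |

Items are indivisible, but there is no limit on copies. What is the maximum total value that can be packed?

$84

Best value-per-unit is C at 21/7, and filling with it alone uses weight 4×7=28. No mix of the others beats 4×21 = 84.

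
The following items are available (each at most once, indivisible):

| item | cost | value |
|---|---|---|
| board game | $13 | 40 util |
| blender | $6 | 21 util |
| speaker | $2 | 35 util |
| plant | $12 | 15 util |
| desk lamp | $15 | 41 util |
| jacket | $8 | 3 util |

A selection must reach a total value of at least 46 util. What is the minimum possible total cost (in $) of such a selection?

Subsets with value ≥ 46, sorted by total cost:
- blender+speaker: cost 8, value 56
- speaker+plant: cost 14, value 50
- board game+speaker: cost 15, value 75
Minimum cost: 8 $.

8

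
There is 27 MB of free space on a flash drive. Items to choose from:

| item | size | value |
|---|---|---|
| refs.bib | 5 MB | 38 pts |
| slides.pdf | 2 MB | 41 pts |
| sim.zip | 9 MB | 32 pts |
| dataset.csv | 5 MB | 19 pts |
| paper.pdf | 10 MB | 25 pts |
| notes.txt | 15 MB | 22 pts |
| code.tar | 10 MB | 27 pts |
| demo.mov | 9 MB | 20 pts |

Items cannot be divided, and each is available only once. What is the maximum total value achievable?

Check high-value combinations within 27 MB:
- refs.bib+slides.pdf+sim.zip+code.tar: size 5+2+9+10=26, value 38+41+32+27=138
- refs.bib+slides.pdf+sim.zip+paper.pdf: size 5+2+9+10=26, value 38+41+32+25=136
- refs.bib+slides.pdf+sim.zip+demo.mov: size 5+2+9+9=25, value 38+41+32+20=131
Best: 138 pts.

138 pts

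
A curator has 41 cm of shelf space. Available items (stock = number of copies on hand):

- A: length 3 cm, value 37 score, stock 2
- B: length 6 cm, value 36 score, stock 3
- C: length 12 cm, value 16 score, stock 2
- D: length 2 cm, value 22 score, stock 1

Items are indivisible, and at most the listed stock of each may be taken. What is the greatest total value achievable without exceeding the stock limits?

Best selections within length 41 and stock limits:
- 2×A + 3×B + 1×C + 1×D: length 38, value 220
- 2×A + 3×B + 1×D: length 26, value 204
Best: 220 score.

220 score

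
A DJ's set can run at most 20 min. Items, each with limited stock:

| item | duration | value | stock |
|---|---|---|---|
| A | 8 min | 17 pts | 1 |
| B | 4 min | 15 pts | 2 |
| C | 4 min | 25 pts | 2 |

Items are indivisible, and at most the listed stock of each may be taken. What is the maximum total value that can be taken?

Best selections within duration 20 and stock limits:
- 1×A + 1×B + 2×C: duration 20, value 82
- 2×B + 2×C: duration 16, value 80
- 1×A + 2×B + 1×C: duration 20, value 72
Best: 82 pts.

82 pts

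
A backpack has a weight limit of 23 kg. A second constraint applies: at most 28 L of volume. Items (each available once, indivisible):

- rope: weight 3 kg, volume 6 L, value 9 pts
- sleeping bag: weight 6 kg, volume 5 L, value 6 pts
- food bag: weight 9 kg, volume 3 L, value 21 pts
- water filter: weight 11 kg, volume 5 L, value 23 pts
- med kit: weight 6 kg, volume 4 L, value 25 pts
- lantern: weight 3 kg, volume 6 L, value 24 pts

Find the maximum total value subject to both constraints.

Feasible sets respecting both limits:
- rope+water filter+med kit+lantern: weight 23, volume 21, value 81
- rope+food bag+med kit+lantern: weight 21, volume 19, value 79
- water filter+med kit+lantern: weight 20, volume 15, value 72
- food bag+med kit+lantern: weight 18, volume 13, value 70
Best: 81 pts.

81 pts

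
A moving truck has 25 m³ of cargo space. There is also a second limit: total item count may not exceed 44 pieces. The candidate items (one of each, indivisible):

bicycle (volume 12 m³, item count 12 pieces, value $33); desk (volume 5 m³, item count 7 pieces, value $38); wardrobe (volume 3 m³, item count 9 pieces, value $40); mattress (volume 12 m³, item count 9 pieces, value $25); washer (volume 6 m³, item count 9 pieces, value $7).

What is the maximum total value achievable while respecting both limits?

$111

Feasible sets respecting both limits:
- bicycle+desk+wardrobe: volume 20, item count 28, value 111
- desk+wardrobe+mattress: volume 20, item count 25, value 103
- desk+wardrobe+washer: volume 14, item count 25, value 85
- bicycle+wardrobe+washer: volume 21, item count 30, value 80
Best: $111.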